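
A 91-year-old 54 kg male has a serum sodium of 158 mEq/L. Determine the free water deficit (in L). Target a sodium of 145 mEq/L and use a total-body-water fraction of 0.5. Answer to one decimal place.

2.4 L

TBW = 0.5 · 54 = 27 L
Free water deficit = TBW · (Na/145 − 1)
= 27 · (158/145 − 1)
= 27 · 0.0897
= 2.42 L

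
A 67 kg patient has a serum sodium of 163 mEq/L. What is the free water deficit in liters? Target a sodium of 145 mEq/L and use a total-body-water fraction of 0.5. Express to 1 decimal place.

4.2 L

TBW = 0.5 · 67 = 33.5 L
Free water deficit = TBW · (Na/145 − 1)
= 33.5 · (163/145 − 1)
= 33.5 · 0.1241
= 4.16 L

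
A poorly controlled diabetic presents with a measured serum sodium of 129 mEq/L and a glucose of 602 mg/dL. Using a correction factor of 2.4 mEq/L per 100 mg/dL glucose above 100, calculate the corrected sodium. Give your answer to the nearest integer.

141 mEq/L

Corrected Na = measured Na + 2.4 · (glucose − 100)/100
= 129 + 2.4 · (602 − 100)/100
= 129 + 12
= 141 mEq/L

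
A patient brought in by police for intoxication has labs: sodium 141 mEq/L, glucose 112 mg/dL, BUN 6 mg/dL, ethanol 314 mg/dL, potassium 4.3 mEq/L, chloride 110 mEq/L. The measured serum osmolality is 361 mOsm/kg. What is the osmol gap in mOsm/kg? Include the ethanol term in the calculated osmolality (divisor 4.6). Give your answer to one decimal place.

2.4 mOsm/kg

Calculated osmolality = 2·Na + glucose/18 + BUN/2.8 + ethanol/4.6
= 2·141 + 112/18 + 6/2.8 + 314/4.6
= 282 + 6.22 + 2.14 + 68.26
= 358.62 mOsm/kg ≈ 358.6 mOsm/kg
Osmolar gap = measured − calculated = 361 − 358.6 = 2.4 mOsm/kg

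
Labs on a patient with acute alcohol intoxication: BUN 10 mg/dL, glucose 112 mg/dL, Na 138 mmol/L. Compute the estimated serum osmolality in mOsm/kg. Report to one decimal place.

Calculated osmolality = 2·Na + glucose/18 + BUN/2.8
= 2·138 + 112/18 + 10/2.8
= 276 + 6.22 + 3.57
= 285.79 mOsm/kg

285.8 mOsm/kg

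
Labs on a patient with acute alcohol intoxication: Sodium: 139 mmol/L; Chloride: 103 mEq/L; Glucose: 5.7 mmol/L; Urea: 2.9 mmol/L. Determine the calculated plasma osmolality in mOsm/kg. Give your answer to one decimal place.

286.6 mOsm/kg

Calculated osmolality = 2·Na + glucose + urea
= 2·139 + 5.7 + 2.9
= 278 + 5.70 + 2.90
= 286.6 mOsm/kg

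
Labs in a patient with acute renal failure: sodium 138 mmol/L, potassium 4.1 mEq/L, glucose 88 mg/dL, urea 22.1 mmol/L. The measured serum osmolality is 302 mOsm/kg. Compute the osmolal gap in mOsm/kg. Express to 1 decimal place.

Calculated osmolality = 2·Na + glucose/18 + urea
= 2·138 + 88/18 + 22.1
= 276 + 4.89 + 22.10
= 302.99 mOsm/kg ≈ 303.0 mOsm/kg
Osmolar gap = measured − calculated = 302 − 303.0 = -1.0 mOsm/kg

-1.0 mOsm/kg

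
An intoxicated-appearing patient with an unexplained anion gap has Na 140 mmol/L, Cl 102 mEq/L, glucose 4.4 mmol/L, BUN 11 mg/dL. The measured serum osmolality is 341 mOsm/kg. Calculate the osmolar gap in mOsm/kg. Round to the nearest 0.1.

52.7 mOsm/kg

Calculated osmolality = 2·Na + glucose + BUN/2.8
= 2·140 + 4.4 + 11/2.8
= 280 + 4.40 + 3.93
= 288.33 mOsm/kg ≈ 288.3 mOsm/kg
Osmolar gap = measured − calculated = 341 − 288.3 = 52.7 mOsm/kg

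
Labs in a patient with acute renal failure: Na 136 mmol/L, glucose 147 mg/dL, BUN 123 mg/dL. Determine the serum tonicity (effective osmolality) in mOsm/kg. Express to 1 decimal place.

Effective osmolality excludes urea (freely permeant across cell membranes):
2·Na + glucose/18
= 2·136 + 147/18
= 272 + 8.17
= 280.17 mOsm/kg

280.2 mOsm/kg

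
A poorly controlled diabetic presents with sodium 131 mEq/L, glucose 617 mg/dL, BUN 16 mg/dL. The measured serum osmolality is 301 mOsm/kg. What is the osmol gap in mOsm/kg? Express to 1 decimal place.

-1.0 mOsm/kg

Calculated osmolality = 2·Na + glucose/18 + BUN/2.8
= 2·131 + 617/18 + 16/2.8
= 262 + 34.28 + 5.71
= 301.99 mOsm/kg ≈ 302.0 mOsm/kg
Osmolar gap = measured − calculated = 301 − 302.0 = -1.0 mOsm/kg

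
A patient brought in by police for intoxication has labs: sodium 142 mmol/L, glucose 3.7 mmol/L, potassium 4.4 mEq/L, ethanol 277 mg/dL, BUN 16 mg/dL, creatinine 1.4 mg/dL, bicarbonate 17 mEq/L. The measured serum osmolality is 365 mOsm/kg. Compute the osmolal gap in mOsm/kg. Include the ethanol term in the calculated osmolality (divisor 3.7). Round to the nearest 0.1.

Calculated osmolality = 2·Na + glucose + BUN/2.8 + ethanol/3.7
= 2·142 + 3.7 + 16/2.8 + 277/3.7
= 284 + 3.70 + 5.71 + 74.86
= 368.27 mOsm/kg ≈ 368.3 mOsm/kg
Osmolar gap = measured − calculated = 365 − 368.3 = -3.3 mOsm/kg

-3.3 mOsm/kg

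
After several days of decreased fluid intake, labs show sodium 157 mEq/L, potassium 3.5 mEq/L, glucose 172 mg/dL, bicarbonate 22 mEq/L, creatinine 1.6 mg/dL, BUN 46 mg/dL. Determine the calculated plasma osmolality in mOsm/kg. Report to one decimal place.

340.0 mOsm/kg

Calculated osmolality = 2·Na + glucose/18 + BUN/2.8
= 2·157 + 172/18 + 46/2.8
= 314 + 9.56 + 16.43
= 339.99 mOsm/kg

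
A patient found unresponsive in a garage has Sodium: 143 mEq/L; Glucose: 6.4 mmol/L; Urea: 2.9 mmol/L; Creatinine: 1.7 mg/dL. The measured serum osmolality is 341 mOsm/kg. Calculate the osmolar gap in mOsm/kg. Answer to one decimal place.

Calculated osmolality = 2·Na + glucose + urea
= 2·143 + 6.4 + 2.9
= 286 + 6.40 + 2.90
= 295.3 mOsm/kg ≈ 295.3 mOsm/kg
Osmolar gap = measured − calculated = 341 − 295.3 = 45.7 mOsm/kg

45.7 mOsm/kg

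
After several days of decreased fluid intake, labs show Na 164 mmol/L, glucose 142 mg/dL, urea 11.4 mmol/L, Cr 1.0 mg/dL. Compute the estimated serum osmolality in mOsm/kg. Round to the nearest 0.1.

347.3 mOsm/kg

Calculated osmolality = 2·Na + glucose/18 + urea
= 2·164 + 142/18 + 11.4
= 328 + 7.89 + 11.40
= 347.29 mOsm/kg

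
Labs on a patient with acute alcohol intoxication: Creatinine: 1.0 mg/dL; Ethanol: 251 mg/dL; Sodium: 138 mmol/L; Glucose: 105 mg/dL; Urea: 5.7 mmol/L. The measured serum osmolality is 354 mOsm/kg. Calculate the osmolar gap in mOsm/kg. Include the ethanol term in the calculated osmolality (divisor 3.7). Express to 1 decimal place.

-1.4 mOsm/kg

Calculated osmolality = 2·Na + glucose/18 + urea + ethanol/3.7
= 2·138 + 105/18 + 5.7 + 251/3.7
= 276 + 5.83 + 5.70 + 67.84
= 355.37 mOsm/kg ≈ 355.4 mOsm/kg
Osmolar gap = measured − calculated = 354 − 355.4 = -1.4 mOsm/kg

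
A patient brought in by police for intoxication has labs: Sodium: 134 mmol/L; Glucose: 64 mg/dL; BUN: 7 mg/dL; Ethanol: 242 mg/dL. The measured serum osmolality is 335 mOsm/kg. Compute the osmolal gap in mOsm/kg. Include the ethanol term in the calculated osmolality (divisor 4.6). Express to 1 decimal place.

Calculated osmolality = 2·Na + glucose/18 + BUN/2.8 + ethanol/4.6
= 2·134 + 64/18 + 7/2.8 + 242/4.6
= 268 + 3.56 + 2.50 + 52.61
= 326.67 mOsm/kg ≈ 326.7 mOsm/kg
Osmolar gap = measured − calculated = 335 − 326.7 = 8.3 mOsm/kg

8.3 mOsm/kg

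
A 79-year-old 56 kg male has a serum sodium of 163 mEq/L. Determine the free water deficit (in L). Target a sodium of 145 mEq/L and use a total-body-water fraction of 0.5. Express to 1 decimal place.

3.5 L

TBW = 0.5 · 56 = 28 L
Free water deficit = TBW · (Na/145 − 1)
= 28 · (163/145 − 1)
= 28 · 0.1241
= 3.47 L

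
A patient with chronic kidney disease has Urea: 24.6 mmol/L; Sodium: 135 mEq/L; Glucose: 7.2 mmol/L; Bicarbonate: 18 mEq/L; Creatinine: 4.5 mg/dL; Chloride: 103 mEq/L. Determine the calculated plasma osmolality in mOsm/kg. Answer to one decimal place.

Calculated osmolality = 2·Na + glucose + urea
= 2·135 + 7.2 + 24.6
= 270 + 7.20 + 24.60
= 301.8 mOsm/kg

301.8 mOsm/kg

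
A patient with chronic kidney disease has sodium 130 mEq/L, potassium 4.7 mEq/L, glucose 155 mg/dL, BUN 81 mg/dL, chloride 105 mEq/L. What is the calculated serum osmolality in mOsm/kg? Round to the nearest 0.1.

297.5 mOsm/kg

Calculated osmolality = 2·Na + glucose/18 + BUN/2.8
= 2·130 + 155/18 + 81/2.8
= 260 + 8.61 + 28.93
= 297.54 mOsm/kg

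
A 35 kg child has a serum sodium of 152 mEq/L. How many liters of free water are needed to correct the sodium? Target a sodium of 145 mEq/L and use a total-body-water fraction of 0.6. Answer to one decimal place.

TBW = 0.6 · 35 = 21 L
Free water deficit = TBW · (Na/145 − 1)
= 21 · (152/145 − 1)
= 21 · 0.0483
= 1.01 L

1.0 L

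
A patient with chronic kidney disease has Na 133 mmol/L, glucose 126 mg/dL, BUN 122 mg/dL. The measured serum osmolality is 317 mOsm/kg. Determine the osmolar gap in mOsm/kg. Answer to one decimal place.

0.4 mOsm/kg

Calculated osmolality = 2·Na + glucose/18 + BUN/2.8
= 2·133 + 126/18 + 122/2.8
= 266 + 7 + 43.57
= 316.57 mOsm/kg ≈ 316.6 mOsm/kg
Osmolar gap = measured − calculated = 317 − 316.6 = 0.4 mOsm/kg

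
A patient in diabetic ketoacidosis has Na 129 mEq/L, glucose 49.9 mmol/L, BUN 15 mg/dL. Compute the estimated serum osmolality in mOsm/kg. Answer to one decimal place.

Calculated osmolality = 2·Na + glucose + BUN/2.8
= 2·129 + 49.9 + 15/2.8
= 258 + 49.90 + 5.36
= 313.26 mOsm/kg

313.3 mOsm/kg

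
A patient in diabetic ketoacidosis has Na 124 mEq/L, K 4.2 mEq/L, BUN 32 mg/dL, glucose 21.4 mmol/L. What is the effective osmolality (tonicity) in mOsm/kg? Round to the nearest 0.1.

269.4 mOsm/kg

Effective osmolality excludes urea (freely permeant across cell membranes):
2·Na + glucose
= 2·124 + 21.4
= 248 + 21.4
= 269.4 mOsm/kg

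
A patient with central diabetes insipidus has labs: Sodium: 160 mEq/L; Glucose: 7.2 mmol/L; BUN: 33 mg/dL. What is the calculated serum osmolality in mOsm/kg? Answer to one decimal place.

Calculated osmolality = 2·Na + glucose + BUN/2.8
= 2·160 + 7.2 + 33/2.8
= 320 + 7.20 + 11.79
= 338.99 mOsm/kg

339.0 mOsm/kg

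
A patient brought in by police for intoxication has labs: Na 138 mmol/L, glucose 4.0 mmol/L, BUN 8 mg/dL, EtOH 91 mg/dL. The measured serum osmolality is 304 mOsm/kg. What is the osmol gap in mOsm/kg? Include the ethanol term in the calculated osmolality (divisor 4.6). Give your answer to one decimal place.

Calculated osmolality = 2·Na + glucose + BUN/2.8 + ethanol/4.6
= 2·138 + 4 + 8/2.8 + 91/4.6
= 276 + 4 + 2.86 + 19.78
= 302.64 mOsm/kg ≈ 302.6 mOsm/kg
Osmolar gap = measured − calculated = 304 − 302.6 = 1.4 mOsm/kg

1.4 mOsm/kg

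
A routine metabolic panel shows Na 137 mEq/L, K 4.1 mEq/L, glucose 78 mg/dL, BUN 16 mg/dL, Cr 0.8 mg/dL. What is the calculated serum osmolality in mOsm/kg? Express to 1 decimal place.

Calculated osmolality = 2·Na + glucose/18 + BUN/2.8
= 2·137 + 78/18 + 16/2.8
= 274 + 4.33 + 5.71
= 284.04 mOsm/kg

284.0 mOsm/kg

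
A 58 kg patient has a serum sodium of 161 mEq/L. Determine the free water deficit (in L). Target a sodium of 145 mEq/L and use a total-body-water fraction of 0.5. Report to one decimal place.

TBW = 0.5 · 58 = 29 L
Free water deficit = TBW · (Na/145 − 1)
= 29 · (161/145 − 1)
= 29 · 0.1103
= 3.2 L

3.2 L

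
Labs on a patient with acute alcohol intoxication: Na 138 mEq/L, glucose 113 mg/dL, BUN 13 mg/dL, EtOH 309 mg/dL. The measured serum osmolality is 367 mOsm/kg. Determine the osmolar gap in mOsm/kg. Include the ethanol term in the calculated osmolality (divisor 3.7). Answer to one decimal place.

-3.4 mOsm/kg

Calculated osmolality = 2·Na + glucose/18 + BUN/2.8 + ethanol/3.7
= 2·138 + 113/18 + 13/2.8 + 309/3.7
= 276 + 6.28 + 4.64 + 83.51
= 370.43 mOsm/kg ≈ 370.4 mOsm/kg
Osmolar gap = measured − calculated = 367 − 370.4 = -3.4 mOsm/kg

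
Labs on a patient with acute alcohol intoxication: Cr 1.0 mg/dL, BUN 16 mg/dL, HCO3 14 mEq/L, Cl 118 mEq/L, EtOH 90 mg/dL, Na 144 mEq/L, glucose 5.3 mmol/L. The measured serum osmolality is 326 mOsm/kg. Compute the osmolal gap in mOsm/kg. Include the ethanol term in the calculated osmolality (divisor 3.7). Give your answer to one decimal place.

Calculated osmolality = 2·Na + glucose + BUN/2.8 + ethanol/3.7
= 2·144 + 5.3 + 16/2.8 + 90/3.7
= 288 + 5.30 + 5.71 + 24.32
= 323.33 mOsm/kg ≈ 323.3 mOsm/kg
Osmolar gap = measured − calculated = 326 − 323.3 = 2.7 mOsm/kg

2.7 mOsm/kg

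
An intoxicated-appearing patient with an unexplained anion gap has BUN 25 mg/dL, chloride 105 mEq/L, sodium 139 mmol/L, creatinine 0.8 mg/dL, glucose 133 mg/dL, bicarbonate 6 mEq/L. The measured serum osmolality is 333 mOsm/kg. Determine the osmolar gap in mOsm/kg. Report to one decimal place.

Calculated osmolality = 2·Na + glucose/18 + BUN/2.8
= 2·139 + 133/18 + 25/2.8
= 278 + 7.39 + 8.93
= 294.32 mOsm/kg ≈ 294.3 mOsm/kg
Osmolar gap = measured − calculated = 333 − 294.3 = 38.7 mOsm/kg

38.7 mOsm/kg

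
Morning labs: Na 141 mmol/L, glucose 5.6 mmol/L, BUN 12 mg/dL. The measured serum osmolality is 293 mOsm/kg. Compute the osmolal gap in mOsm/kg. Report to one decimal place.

1.1 mOsm/kg

Calculated osmolality = 2·Na + glucose + BUN/2.8
= 2·141 + 5.6 + 12/2.8
= 282 + 5.60 + 4.29
= 291.89 mOsm/kg ≈ 291.9 mOsm/kg
Osmolar gap = measured − calculated = 293 − 291.9 = 1.1 mOsm/kg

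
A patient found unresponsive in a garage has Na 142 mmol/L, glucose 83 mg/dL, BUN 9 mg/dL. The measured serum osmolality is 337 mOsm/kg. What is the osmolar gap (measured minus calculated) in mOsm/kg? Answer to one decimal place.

45.2 mOsm/kg

Calculated osmolality = 2·Na + glucose/18 + BUN/2.8
= 2·142 + 83/18 + 9/2.8
= 284 + 4.61 + 3.21
= 291.82 mOsm/kg ≈ 291.8 mOsm/kg
Osmolar gap = measured − calculated = 337 − 291.8 = 45.2 mOsm/kg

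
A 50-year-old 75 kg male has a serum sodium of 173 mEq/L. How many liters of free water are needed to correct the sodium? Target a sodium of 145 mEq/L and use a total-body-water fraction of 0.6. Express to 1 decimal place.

TBW = 0.6 · 75 = 45 L
Free water deficit = TBW · (Na/145 − 1)
= 45 · (173/145 − 1)
= 45 · 0.1931
= 8.69 L

8.7 L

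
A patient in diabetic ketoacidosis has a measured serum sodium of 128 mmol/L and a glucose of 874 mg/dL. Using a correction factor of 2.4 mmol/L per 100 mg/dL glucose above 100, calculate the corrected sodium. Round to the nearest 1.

Corrected Na = measured Na + 2.4 · (glucose − 100)/100
= 128 + 2.4 · (874 − 100)/100
= 128 + 18.6
= 146.6 mmol/L

147 mmol/L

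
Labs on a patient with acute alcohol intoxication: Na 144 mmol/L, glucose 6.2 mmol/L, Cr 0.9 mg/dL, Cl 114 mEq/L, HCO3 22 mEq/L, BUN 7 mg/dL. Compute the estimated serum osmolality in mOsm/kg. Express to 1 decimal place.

296.7 mOsm/kg

Calculated osmolality = 2·Na + glucose + BUN/2.8
= 2·144 + 6.2 + 7/2.8
= 288 + 6.20 + 2.50
= 296.7 mOsm/kg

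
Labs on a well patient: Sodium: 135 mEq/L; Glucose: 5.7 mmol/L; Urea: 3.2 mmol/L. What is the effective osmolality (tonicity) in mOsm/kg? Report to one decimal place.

Effective osmolality excludes urea (freely permeant across cell membranes):
2·Na + glucose
= 2·135 + 5.7
= 270 + 5.7
= 275.7 mOsm/kg

275.7 mOsm/kg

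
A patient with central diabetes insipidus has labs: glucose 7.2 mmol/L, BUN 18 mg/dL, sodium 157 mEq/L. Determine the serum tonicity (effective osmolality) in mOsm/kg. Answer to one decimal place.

Effective osmolality excludes urea (freely permeant across cell membranes):
2·Na + glucose
= 2·157 + 7.2
= 314 + 7.2
= 321.2 mOsm/kg

321.2 mOsm/kg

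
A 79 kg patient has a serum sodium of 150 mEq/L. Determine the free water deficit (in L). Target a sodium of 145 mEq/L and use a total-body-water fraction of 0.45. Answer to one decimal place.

1.2 L

TBW = 0.45 · 79 = 35.55 L
Free water deficit = TBW · (Na/145 − 1)
= 35.55 · (150/145 − 1)
= 35.55 · 0.0345
= 1.23 L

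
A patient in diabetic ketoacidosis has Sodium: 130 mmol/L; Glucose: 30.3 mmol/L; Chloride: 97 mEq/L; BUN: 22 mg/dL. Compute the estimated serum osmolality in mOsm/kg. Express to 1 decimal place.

298.2 mOsm/kg

Calculated osmolality = 2·Na + glucose + BUN/2.8
= 2·130 + 30.3 + 22/2.8
= 260 + 30.30 + 7.86
= 298.16 mOsm/kg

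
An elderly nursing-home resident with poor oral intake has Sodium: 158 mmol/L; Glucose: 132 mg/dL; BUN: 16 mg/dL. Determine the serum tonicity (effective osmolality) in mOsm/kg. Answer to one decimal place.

323.3 mOsm/kg

Effective osmolality excludes urea (freely permeant across cell membranes):
2·Na + glucose/18
= 2·158 + 132/18
= 316 + 7.33
= 323.33 mOsm/kg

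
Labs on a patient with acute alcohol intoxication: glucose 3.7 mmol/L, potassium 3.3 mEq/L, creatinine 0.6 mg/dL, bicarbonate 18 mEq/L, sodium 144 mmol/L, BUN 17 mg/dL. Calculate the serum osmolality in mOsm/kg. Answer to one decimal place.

Calculated osmolality = 2·Na + glucose + BUN/2.8
= 2·144 + 3.7 + 17/2.8
= 288 + 3.70 + 6.07
= 297.77 mOsm/kg

297.8 mOsm/kg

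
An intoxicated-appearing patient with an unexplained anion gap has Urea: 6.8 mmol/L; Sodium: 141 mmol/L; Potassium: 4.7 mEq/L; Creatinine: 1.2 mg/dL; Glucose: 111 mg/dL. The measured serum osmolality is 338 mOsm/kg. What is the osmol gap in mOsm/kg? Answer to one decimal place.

43.0 mOsm/kg

Calculated osmolality = 2·Na + glucose/18 + urea
= 2·141 + 111/18 + 6.8
= 282 + 6.17 + 6.80
= 294.97 mOsm/kg ≈ 295.0 mOsm/kg
Osmolar gap = measured − calculated = 338 − 295.0 = 43.0 mOsm/kg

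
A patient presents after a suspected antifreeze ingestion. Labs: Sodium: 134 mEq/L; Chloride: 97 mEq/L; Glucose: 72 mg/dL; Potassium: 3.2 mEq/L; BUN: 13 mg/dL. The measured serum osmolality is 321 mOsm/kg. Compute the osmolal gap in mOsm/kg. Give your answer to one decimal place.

Calculated osmolality = 2·Na + glucose/18 + BUN/2.8
= 2·134 + 72/18 + 13/2.8
= 268 + 4 + 4.64
= 276.64 mOsm/kg ≈ 276.6 mOsm/kg
Osmolar gap = measured − calculated = 321 − 276.6 = 44.4 mOsm/kg

44.4 mOsm/kg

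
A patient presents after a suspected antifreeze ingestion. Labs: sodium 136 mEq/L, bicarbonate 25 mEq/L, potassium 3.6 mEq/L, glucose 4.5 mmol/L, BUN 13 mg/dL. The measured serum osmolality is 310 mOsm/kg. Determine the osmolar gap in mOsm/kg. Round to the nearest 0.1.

Calculated osmolality = 2·Na + glucose + BUN/2.8
= 2·136 + 4.5 + 13/2.8
= 272 + 4.50 + 4.64
= 281.14 mOsm/kg ≈ 281.1 mOsm/kg
Osmolar gap = measured − calculated = 310 − 281.1 = 28.9 mOsm/kg

28.9 mOsm/kg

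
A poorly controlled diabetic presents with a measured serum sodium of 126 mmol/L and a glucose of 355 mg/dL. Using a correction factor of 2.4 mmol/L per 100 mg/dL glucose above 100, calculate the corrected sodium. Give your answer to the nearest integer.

Corrected Na = measured Na + 2.4 · (glucose − 100)/100
= 126 + 2.4 · (355 − 100)/100
= 126 + 6.1
= 132.1 mmol/L

132 mmol/L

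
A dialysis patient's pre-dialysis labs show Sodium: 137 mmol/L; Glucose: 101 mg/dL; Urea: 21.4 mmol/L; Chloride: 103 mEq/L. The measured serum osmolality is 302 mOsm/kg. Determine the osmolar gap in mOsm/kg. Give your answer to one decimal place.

Calculated osmolality = 2·Na + glucose/18 + urea
= 2·137 + 101/18 + 21.4
= 274 + 5.61 + 21.40
= 301.01 mOsm/kg ≈ 301.0 mOsm/kg
Osmolar gap = measured − calculated = 302 − 301.0 = 1.0 mOsm/kg

1.0 mOsm/kg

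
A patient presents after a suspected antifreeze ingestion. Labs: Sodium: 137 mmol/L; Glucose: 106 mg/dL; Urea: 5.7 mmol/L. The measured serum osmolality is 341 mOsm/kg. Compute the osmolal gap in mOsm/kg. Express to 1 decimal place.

55.4 mOsm/kg

Calculated osmolality = 2·Na + glucose/18 + urea
= 2·137 + 106/18 + 5.7
= 274 + 5.89 + 5.70
= 285.59 mOsm/kg ≈ 285.6 mOsm/kg
Osmolar gap = measured − calculated = 341 − 285.6 = 55.4 mOsm/kg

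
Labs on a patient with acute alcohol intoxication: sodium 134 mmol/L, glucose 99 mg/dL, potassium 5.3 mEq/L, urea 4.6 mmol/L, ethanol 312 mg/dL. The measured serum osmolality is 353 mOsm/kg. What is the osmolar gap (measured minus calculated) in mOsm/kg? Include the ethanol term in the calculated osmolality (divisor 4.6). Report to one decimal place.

7.1 mOsm/kg

Calculated osmolality = 2·Na + glucose/18 + urea + ethanol/4.6
= 2·134 + 99/18 + 4.6 + 312/4.6
= 268 + 5.50 + 4.60 + 67.83
= 345.93 mOsm/kg ≈ 345.9 mOsm/kg
Osmolar gap = measured − calculated = 353 − 345.9 = 7.1 mOsm/kg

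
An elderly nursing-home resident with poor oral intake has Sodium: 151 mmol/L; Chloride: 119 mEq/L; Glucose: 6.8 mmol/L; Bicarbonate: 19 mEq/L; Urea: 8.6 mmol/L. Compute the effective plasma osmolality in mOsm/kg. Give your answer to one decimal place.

Effective osmolality excludes urea (freely permeant across cell membranes):
2·Na + glucose
= 2·151 + 6.8
= 302 + 6.8
= 308.8 mOsm/kg

308.8 mOsm/kg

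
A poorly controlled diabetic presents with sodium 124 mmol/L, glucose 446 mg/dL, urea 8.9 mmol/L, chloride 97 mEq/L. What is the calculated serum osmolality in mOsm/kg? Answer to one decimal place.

281.7 mOsm/kg

Calculated osmolality = 2·Na + glucose/18 + urea
= 2·124 + 446/18 + 8.9
= 248 + 24.78 + 8.90
= 281.68 mOsm/kg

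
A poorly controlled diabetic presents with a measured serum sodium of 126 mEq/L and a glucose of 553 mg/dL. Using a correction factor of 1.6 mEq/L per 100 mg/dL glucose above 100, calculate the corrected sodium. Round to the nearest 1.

133 mEq/L

Corrected Na = measured Na + 1.6 · (glucose − 100)/100
= 126 + 1.6 · (553 − 100)/100
= 126 + 7.2
= 133.2 mEq/L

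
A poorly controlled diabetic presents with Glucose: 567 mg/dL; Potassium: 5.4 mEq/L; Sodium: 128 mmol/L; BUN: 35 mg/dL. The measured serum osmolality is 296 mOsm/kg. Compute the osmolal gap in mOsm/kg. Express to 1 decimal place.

-4.0 mOsm/kg

Calculated osmolality = 2·Na + glucose/18 + BUN/2.8
= 2·128 + 567/18 + 35/2.8
= 256 + 31.50 + 12.50
= 300 mOsm/kg ≈ 300.0 mOsm/kg
Osmolar gap = measured − calculated = 296 − 300.0 = -4.0 mOsm/kg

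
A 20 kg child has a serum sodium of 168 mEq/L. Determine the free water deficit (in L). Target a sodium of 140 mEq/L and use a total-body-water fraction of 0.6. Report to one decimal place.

TBW = 0.6 · 20 = 12 L
Free water deficit = TBW · (Na/140 − 1)
= 12 · (168/140 − 1)
= 12 · 0.2
= 2.4 L

2.4 L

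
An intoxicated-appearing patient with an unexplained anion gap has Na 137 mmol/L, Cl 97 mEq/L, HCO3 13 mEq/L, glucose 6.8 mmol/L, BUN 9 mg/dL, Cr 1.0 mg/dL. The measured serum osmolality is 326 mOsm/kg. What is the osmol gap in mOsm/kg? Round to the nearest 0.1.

42.0 mOsm/kg

Calculated osmolality = 2·Na + glucose + BUN/2.8
= 2·137 + 6.8 + 9/2.8
= 274 + 6.80 + 3.21
= 284.01 mOsm/kg ≈ 284.0 mOsm/kg
Osmolar gap = measured − calculated = 326 − 284.0 = 42.0 mOsm/kg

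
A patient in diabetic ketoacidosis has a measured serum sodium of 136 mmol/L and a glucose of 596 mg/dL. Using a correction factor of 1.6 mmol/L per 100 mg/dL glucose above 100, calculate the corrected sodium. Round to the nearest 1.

Corrected Na = measured Na + 1.6 · (glucose − 100)/100
= 136 + 1.6 · (596 − 100)/100
= 136 + 7.9
= 143.9 mmol/L

144 mmol/L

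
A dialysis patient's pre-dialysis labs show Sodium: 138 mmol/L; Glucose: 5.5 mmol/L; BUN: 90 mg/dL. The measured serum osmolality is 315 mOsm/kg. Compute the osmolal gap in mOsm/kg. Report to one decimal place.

Calculated osmolality = 2·Na + glucose + BUN/2.8
= 2·138 + 5.5 + 90/2.8
= 276 + 5.50 + 32.14
= 313.64 mOsm/kg ≈ 313.6 mOsm/kg
Osmolar gap = measured − calculated = 315 − 313.6 = 1.4 mOsm/kg

1.4 mOsm/kg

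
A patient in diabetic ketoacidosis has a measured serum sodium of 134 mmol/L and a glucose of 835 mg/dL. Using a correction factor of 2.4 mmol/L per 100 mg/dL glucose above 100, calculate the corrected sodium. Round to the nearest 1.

Corrected Na = measured Na + 2.4 · (glucose − 100)/100
= 134 + 2.4 · (835 − 100)/100
= 134 + 17.6
= 151.6 mmol/L

152 mmol/L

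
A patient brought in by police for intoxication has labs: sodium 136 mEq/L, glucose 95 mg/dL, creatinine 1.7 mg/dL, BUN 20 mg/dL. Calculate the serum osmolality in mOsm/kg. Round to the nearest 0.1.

Calculated osmolality = 2·Na + glucose/18 + BUN/2.8
= 2·136 + 95/18 + 20/2.8
= 272 + 5.28 + 7.14
= 284.42 mOsm/kg

284.4 mOsm/kg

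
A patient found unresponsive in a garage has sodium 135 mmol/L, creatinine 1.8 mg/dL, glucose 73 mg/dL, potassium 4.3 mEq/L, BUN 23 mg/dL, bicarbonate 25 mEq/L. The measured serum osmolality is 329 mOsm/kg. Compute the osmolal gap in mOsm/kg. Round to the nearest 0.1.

46.7 mOsm/kg

Calculated osmolality = 2·Na + glucose/18 + BUN/2.8
= 2·135 + 73/18 + 23/2.8
= 270 + 4.06 + 8.21
= 282.27 mOsm/kg ≈ 282.3 mOsm/kg
Osmolar gap = measured − calculated = 329 − 282.3 = 46.7 mOsm/kg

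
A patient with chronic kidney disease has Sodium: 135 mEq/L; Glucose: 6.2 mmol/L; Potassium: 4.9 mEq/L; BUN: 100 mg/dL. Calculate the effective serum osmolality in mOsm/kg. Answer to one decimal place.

Effective osmolality excludes urea (freely permeant across cell membranes):
2·Na + glucose
= 2·135 + 6.2
= 270 + 6.2
= 276.2 mOsm/kg

276.2 mOsm/kg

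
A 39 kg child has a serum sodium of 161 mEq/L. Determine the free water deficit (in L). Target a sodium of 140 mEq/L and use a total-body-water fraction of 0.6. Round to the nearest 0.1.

TBW = 0.6 · 39 = 23.4 L
Free water deficit = TBW · (Na/140 − 1)
= 23.4 · (161/140 − 1)
= 23.4 · 0.15
= 3.51 L

3.5 L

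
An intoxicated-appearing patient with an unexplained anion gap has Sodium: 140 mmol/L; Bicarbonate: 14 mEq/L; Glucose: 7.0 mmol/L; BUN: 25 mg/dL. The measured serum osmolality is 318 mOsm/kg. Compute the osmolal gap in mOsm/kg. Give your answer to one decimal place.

Calculated osmolality = 2·Na + glucose + BUN/2.8
= 2·140 + 7 + 25/2.8
= 280 + 7 + 8.93
= 295.93 mOsm/kg ≈ 295.9 mOsm/kg
Osmolar gap = measured − calculated = 318 − 295.9 = 22.1 mOsm/kg

22.1 mOsm/kg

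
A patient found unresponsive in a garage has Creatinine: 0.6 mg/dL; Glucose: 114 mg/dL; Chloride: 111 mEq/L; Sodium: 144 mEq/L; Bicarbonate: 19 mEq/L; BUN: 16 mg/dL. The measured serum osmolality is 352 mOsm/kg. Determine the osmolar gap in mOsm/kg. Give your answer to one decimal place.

52.0 mOsm/kg

Calculated osmolality = 2·Na + glucose/18 + BUN/2.8
= 2·144 + 114/18 + 16/2.8
= 288 + 6.33 + 5.71
= 300.04 mOsm/kg ≈ 300.0 mOsm/kg
Osmolar gap = measured − calculated = 352 − 300.0 = 52.0 mOsm/kg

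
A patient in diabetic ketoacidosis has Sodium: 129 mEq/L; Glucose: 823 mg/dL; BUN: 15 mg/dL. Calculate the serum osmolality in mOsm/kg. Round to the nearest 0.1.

309.1 mOsm/kg

Calculated osmolality = 2·Na + glucose/18 + BUN/2.8
= 2·129 + 823/18 + 15/2.8
= 258 + 45.72 + 5.36
= 309.08 mOsm/kg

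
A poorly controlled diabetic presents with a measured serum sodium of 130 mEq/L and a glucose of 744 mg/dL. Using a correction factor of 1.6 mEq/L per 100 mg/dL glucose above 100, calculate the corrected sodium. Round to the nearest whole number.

140 mEq/L

Corrected Na = measured Na + 1.6 · (glucose − 100)/100
= 130 + 1.6 · (744 − 100)/100
= 130 + 10.3
= 140.3 mEq/L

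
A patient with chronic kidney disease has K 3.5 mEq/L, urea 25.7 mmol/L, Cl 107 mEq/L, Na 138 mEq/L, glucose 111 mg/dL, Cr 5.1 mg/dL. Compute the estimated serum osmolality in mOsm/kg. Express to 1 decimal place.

Calculated osmolality = 2·Na + glucose/18 + urea
= 2·138 + 111/18 + 25.7
= 276 + 6.17 + 25.70
= 307.87 mOsm/kg

307.9 mOsm/kg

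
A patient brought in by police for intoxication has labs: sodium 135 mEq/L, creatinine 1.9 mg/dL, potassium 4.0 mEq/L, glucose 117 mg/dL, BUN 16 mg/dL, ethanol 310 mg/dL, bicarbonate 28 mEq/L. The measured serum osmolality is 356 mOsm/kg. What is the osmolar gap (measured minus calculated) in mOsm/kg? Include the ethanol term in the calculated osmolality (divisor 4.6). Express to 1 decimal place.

6.4 mOsm/kg

Calculated osmolality = 2·Na + glucose/18 + BUN/2.8 + ethanol/4.6
= 2·135 + 117/18 + 16/2.8 + 310/4.6
= 270 + 6.50 + 5.71 + 67.39
= 349.6 mOsm/kg ≈ 349.6 mOsm/kg
Osmolar gap = measured − calculated = 356 − 349.6 = 6.4 mOsm/kg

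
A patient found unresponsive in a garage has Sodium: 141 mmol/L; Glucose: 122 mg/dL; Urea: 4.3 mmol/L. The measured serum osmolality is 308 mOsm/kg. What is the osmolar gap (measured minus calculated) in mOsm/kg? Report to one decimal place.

Calculated osmolality = 2·Na + glucose/18 + urea
= 2·141 + 122/18 + 4.3
= 282 + 6.78 + 4.30
= 293.08 mOsm/kg ≈ 293.1 mOsm/kg
Osmolar gap = measured − calculated = 308 − 293.1 = 14.9 mOsm/kg

14.9 mOsm/kg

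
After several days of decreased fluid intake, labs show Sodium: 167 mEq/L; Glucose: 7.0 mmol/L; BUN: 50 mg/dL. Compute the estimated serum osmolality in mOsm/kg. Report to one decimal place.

358.9 mOsm/kg

Calculated osmolality = 2·Na + glucose + BUN/2.8
= 2·167 + 7 + 50/2.8
= 334 + 7 + 17.86
= 358.86 mOsm/kg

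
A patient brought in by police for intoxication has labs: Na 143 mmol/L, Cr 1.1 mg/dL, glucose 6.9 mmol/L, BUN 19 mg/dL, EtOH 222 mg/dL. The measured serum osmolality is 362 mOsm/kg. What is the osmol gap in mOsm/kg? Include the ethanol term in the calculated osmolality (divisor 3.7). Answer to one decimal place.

2.3 mOsm/kg

Calculated osmolality = 2·Na + glucose + BUN/2.8 + ethanol/3.7
= 2·143 + 6.9 + 19/2.8 + 222/3.7
= 286 + 6.90 + 6.79 + 60
= 359.69 mOsm/kg ≈ 359.7 mOsm/kg
Osmolar gap = measured − calculated = 362 − 359.7 = 2.3 mOsm/kg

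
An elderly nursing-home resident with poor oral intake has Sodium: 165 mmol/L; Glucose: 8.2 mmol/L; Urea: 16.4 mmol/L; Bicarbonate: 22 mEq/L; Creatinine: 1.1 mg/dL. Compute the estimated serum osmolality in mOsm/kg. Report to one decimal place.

354.6 mOsm/kg

Calculated osmolality = 2·Na + glucose + urea
= 2·165 + 8.2 + 16.4
= 330 + 8.20 + 16.40
= 354.6 mOsm/kg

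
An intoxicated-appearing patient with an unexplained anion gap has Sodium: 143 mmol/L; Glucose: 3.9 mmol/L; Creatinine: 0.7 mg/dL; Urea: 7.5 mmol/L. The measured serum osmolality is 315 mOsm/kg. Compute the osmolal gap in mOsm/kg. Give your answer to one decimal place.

Calculated osmolality = 2·Na + glucose + urea
= 2·143 + 3.9 + 7.5
= 286 + 3.90 + 7.50
= 297.4 mOsm/kg ≈ 297.4 mOsm/kg
Osmolar gap = measured − calculated = 315 − 297.4 = 17.6 mOsm/kg

17.6 mOsm/kg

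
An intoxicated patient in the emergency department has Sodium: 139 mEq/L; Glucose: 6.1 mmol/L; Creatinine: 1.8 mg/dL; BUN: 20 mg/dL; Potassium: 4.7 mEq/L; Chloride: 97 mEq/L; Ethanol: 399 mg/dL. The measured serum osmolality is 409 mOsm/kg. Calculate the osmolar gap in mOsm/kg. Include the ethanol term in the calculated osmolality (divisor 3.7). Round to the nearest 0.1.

9.9 mOsm/kg

Calculated osmolality = 2·Na + glucose + BUN/2.8 + ethanol/3.7
= 2·139 + 6.1 + 20/2.8 + 399/3.7
= 278 + 6.10 + 7.14 + 107.84
= 399.08 mOsm/kg ≈ 399.1 mOsm/kg
Osmolar gap = measured − calculated = 409 − 399.1 = 9.9 mOsm/kg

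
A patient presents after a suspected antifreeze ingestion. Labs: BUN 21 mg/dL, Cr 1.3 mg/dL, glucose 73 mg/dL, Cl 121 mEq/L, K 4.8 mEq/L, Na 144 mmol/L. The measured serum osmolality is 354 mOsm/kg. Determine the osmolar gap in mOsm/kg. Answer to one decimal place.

54.4 mOsm/kg

Calculated osmolality = 2·Na + glucose/18 + BUN/2.8
= 2·144 + 73/18 + 21/2.8
= 288 + 4.06 + 7.50
= 299.56 mOsm/kg ≈ 299.6 mOsm/kg
Osmolar gap = measured − calculated = 354 − 299.6 = 54.4 mOsm/kg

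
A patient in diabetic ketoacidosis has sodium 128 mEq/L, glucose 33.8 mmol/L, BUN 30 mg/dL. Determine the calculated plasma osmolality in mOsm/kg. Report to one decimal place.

300.5 mOsm/kg

Calculated osmolality = 2·Na + glucose + BUN/2.8
= 2·128 + 33.8 + 30/2.8
= 256 + 33.80 + 10.71
= 300.51 mOsm/kg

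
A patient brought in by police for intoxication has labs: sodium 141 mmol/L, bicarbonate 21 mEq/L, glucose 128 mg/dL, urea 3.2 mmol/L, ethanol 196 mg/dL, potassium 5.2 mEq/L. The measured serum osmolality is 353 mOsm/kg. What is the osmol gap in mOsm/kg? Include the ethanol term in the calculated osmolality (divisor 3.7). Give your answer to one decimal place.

Calculated osmolality = 2·Na + glucose/18 + urea + ethanol/3.7
= 2·141 + 128/18 + 3.2 + 196/3.7
= 282 + 7.11 + 3.20 + 52.97
= 345.28 mOsm/kg ≈ 345.3 mOsm/kg
Osmolar gap = measured − calculated = 353 − 345.3 = 7.7 mOsm/kg

7.7 mOsm/kg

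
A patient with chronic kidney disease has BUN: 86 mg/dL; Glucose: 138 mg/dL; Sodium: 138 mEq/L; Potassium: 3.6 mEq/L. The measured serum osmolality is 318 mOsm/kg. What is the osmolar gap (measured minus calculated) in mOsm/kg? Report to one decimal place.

3.6 mOsm/kg

Calculated osmolality = 2·Na + glucose/18 + BUN/2.8
= 2·138 + 138/18 + 86/2.8
= 276 + 7.67 + 30.71
= 314.38 mOsm/kg ≈ 314.4 mOsm/kg
Osmolar gap = measured − calculated = 318 − 314.4 = 3.6 mOsm/kg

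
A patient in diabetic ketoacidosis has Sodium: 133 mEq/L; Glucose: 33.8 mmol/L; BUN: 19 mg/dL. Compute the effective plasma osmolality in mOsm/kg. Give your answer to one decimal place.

Effective osmolality excludes urea (freely permeant across cell membranes):
2·Na + glucose
= 2·133 + 33.8
= 266 + 33.8
= 299.8 mOsm/kg

299.8 mOsm/kg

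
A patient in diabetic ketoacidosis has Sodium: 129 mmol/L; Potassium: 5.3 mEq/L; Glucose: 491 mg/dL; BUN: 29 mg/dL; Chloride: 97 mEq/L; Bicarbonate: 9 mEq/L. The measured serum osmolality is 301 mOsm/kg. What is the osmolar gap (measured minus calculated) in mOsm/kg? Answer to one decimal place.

Calculated osmolality = 2·Na + glucose/18 + BUN/2.8
= 2·129 + 491/18 + 29/2.8
= 258 + 27.28 + 10.36
= 295.64 mOsm/kg ≈ 295.6 mOsm/kg
Osmolar gap = measured − calculated = 301 − 295.6 = 5.4 mOsm/kg

5.4 mOsm/kg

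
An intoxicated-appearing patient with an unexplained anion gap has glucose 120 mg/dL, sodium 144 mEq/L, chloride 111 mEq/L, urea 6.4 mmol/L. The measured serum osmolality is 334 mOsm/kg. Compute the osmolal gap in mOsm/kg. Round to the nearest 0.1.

Calculated osmolality = 2·Na + glucose/18 + urea
= 2·144 + 120/18 + 6.4
= 288 + 6.67 + 6.40
= 301.07 mOsm/kg ≈ 301.1 mOsm/kg
Osmolar gap = measured − calculated = 334 − 301.1 = 32.9 mOsm/kg

32.9 mOsm/kg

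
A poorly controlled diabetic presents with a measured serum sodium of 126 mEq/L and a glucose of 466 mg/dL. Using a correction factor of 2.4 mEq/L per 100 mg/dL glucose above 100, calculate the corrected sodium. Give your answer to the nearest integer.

Corrected Na = measured Na + 2.4 · (glucose − 100)/100
= 126 + 2.4 · (466 − 100)/100
= 126 + 8.8
= 134.8 mEq/L

135 mEq/L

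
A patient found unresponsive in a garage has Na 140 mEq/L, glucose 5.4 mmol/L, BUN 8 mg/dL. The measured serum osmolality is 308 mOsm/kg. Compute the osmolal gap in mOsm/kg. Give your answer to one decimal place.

Calculated osmolality = 2·Na + glucose + BUN/2.8
= 2·140 + 5.4 + 8/2.8
= 280 + 5.40 + 2.86
= 288.26 mOsm/kg ≈ 288.3 mOsm/kg
Osmolar gap = measured − calculated = 308 − 288.3 = 19.7 mOsm/kg

19.7 mOsm/kg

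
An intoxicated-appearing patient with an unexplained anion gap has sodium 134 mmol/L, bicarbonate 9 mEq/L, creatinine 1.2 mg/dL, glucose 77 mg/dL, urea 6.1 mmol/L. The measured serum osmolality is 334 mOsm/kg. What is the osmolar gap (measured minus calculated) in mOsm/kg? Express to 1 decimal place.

55.6 mOsm/kg

Calculated osmolality = 2·Na + glucose/18 + urea
= 2·134 + 77/18 + 6.1
= 268 + 4.28 + 6.10
= 278.38 mOsm/kg ≈ 278.4 mOsm/kg
Osmolar gap = measured − calculated = 334 − 278.4 = 55.6 mOsm/kg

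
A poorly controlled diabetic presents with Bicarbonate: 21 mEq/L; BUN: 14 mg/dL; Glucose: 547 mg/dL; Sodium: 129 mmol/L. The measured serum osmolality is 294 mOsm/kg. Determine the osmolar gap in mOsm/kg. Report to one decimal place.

Calculated osmolality = 2·Na + glucose/18 + BUN/2.8
= 2·129 + 547/18 + 14/2.8
= 258 + 30.39 + 5
= 293.39 mOsm/kg ≈ 293.4 mOsm/kg
Osmolar gap = measured − calculated = 294 − 293.4 = 0.6 mOsm/kg

0.6 mOsm/kg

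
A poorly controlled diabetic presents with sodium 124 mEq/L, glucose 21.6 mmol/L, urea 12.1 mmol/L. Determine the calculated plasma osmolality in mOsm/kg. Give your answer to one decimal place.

281.7 mOsm/kg

Calculated osmolality = 2·Na + glucose + urea
= 2·124 + 21.6 + 12.1
= 248 + 21.60 + 12.10
= 281.7 mOsm/kg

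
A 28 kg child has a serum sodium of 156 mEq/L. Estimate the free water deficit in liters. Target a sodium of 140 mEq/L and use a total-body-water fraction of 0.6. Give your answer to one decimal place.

1.9 L

TBW = 0.6 · 28 = 16.8 L
Free water deficit = TBW · (Na/140 − 1)
= 16.8 · (156/140 − 1)
= 16.8 · 0.1143
= 1.92 L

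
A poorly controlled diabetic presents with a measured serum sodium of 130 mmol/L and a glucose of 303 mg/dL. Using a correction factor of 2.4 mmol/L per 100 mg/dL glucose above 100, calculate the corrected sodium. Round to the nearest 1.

135 mmol/L

Corrected Na = measured Na + 2.4 · (glucose − 100)/100
= 130 + 2.4 · (303 − 100)/100
= 130 + 4.9
= 134.9 mmol/L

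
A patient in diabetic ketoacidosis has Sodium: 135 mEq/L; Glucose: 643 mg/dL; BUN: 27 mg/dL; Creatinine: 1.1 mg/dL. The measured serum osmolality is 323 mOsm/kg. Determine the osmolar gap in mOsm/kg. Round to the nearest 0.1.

7.6 mOsm/kg

Calculated osmolality = 2·Na + glucose/18 + BUN/2.8
= 2·135 + 643/18 + 27/2.8
= 270 + 35.72 + 9.64
= 315.36 mOsm/kg ≈ 315.4 mOsm/kg
Osmolar gap = measured − calculated = 323 − 315.4 = 7.6 mOsm/kg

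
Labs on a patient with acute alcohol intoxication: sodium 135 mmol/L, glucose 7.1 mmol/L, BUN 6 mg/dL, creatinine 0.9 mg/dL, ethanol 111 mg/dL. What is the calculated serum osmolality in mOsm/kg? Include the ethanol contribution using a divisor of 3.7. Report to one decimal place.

Calculated osmolality = 2·Na + glucose + BUN/2.8 + ethanol/3.7
= 2·135 + 7.1 + 6/2.8 + 111/3.7
= 270 + 7.10 + 2.14 + 30
= 309.24 mOsm/kg

309.2 mOsm/kg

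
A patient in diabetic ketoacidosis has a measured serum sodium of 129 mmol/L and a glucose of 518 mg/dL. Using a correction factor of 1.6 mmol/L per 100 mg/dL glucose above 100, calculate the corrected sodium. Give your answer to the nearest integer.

Corrected Na = measured Na + 1.6 · (glucose − 100)/100
= 129 + 1.6 · (518 − 100)/100
= 129 + 6.7
= 135.7 mmol/L

136 mmol/L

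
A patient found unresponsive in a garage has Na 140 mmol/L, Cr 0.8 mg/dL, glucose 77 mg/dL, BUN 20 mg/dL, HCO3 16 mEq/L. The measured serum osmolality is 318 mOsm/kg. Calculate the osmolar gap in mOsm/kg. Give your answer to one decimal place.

Calculated osmolality = 2·Na + glucose/18 + BUN/2.8
= 2·140 + 77/18 + 20/2.8
= 280 + 4.28 + 7.14
= 291.42 mOsm/kg ≈ 291.4 mOsm/kg
Osmolar gap = measured − calculated = 318 − 291.4 = 26.6 mOsm/kg

26.6 mOsm/kg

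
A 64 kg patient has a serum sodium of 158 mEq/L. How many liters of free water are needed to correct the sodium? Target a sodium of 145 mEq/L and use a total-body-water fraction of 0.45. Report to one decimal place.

TBW = 0.45 · 64 = 28.8 L
Free water deficit = TBW · (Na/145 − 1)
= 28.8 · (158/145 − 1)
= 28.8 · 0.0897
= 2.58 L

2.6 L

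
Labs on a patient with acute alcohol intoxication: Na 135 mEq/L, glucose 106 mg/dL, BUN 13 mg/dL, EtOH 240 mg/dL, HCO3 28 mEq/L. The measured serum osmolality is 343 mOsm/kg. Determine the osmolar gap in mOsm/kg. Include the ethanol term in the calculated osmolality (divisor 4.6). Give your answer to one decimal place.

Calculated osmolality = 2·Na + glucose/18 + BUN/2.8 + ethanol/4.6
= 2·135 + 106/18 + 13/2.8 + 240/4.6
= 270 + 5.89 + 4.64 + 52.17
= 332.7 mOsm/kg ≈ 332.7 mOsm/kg
Osmolar gap = measured − calculated = 343 − 332.7 = 10.3 mOsm/kg

10.3 mOsm/kg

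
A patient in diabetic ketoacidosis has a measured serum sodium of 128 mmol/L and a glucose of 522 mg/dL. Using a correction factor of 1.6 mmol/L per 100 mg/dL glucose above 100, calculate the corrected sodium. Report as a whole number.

Corrected Na = measured Na + 1.6 · (glucose − 100)/100
= 128 + 1.6 · (522 − 100)/100
= 128 + 6.8
= 134.8 mmol/L

135 mmol/L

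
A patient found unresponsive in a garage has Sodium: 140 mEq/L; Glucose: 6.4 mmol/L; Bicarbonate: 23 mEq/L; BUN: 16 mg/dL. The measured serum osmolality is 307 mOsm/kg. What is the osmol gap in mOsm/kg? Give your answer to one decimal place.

Calculated osmolality = 2·Na + glucose + BUN/2.8
= 2·140 + 6.4 + 16/2.8
= 280 + 6.40 + 5.71
= 292.11 mOsm/kg ≈ 292.1 mOsm/kg
Osmolar gap = measured − calculated = 307 − 292.1 = 14.9 mOsm/kg

14.9 mOsm/kg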